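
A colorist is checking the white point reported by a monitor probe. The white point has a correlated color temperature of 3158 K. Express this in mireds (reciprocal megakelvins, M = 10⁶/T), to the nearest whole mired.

M = 10⁶ / 3158 = 316.656 → 317 mireds.

317 mireds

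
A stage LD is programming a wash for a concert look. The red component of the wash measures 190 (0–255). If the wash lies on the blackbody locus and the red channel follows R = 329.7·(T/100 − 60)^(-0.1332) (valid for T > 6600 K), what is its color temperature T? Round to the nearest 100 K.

(t − 60)^(-0.1332) = 190/329.7 = 0.57628.
t − 60 = 0.57628^(1/-0.1332) = 0.57628^(-7.508) = 62.667, so t = 122.667.
T = 100·t = 12267 K → 12300 K to the nearest 100 K.

12300 K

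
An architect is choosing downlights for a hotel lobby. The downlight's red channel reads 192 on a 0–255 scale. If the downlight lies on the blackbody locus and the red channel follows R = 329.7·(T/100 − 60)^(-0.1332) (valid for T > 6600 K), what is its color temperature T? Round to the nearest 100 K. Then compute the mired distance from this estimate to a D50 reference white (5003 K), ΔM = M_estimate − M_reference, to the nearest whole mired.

-115 mireds

(t − 60)^(-0.1332) = 192/329.7 = 0.58235.
t − 60 = 0.58235^(1/-0.1332) = 0.58235^(-7.508) = 57.929, so t = 117.929.
T = 100·t = 11793 K → 11800 K to the nearest 100 K.
M_estimate = 10⁶/11800 = 84.75; M_reference = 10⁶/5003 = 199.88.
ΔM = 84.75 − 199.88 = -115.13 → -115 mireds.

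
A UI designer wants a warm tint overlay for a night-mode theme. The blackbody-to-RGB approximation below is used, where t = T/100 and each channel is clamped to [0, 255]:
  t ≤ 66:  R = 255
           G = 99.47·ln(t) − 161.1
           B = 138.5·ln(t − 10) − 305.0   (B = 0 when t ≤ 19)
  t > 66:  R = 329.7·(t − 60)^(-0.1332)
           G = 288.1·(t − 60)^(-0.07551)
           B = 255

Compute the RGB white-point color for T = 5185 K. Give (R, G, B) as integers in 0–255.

(255, 232, 212)

t = 5185/100 = 51.85; the t ≤ 66 branch applies.
R = 255 by definition for t ≤ 66.
G = 99.47·ln 51.85 − 161.1 = 99.47·3.9484 − 161.1 = 231.643.
B = 138.5·ln(51.85 − 10) − 305.0 = 138.5·ln 41.85 − 305.0 = 138.5·3.7341 − 305.0 = 212.172.
Rounded: (255, 232, 212).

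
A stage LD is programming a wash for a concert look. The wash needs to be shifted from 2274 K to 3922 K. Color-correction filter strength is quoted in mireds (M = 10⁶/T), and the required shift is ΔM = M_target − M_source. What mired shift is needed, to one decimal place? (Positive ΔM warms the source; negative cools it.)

M_source = 10⁶/2274 = 439.754; M_target = 10⁶/3922 = 254.972.
ΔM = 254.972 − 439.754 = -184.782 → -184.8 mireds, a cooling shift.

-184.8 mireds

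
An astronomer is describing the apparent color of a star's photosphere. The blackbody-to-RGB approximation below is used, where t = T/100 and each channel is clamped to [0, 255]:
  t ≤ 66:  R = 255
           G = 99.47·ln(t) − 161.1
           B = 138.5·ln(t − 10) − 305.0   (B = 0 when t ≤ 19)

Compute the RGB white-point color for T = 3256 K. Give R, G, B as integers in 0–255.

t = 3256/100 = 32.56; the t ≤ 66 branch applies.
R = 255 by definition for t ≤ 66.
G = 99.47·ln 32.56 − 161.1 = 99.47·3.4831 − 161.1 = 185.362.
B = 138.5·ln(32.56 − 10) − 305.0 = 138.5·ln 22.56 − 305.0 = 138.5·3.1162 − 305.0 = 126.591.
Rounded: (255, 185, 127).

R=255, G=185, B=127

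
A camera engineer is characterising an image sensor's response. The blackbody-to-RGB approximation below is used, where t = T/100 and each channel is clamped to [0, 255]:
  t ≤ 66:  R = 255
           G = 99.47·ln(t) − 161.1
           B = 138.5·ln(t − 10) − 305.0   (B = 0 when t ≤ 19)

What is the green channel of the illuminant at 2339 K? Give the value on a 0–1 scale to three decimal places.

t = 2339/100 = 23.39; the t ≤ 66 branch applies.
G = 99.47·ln 23.39 − 161.1 = 99.47·3.1523 − 161.1 = 152.460.
On a 0–1 scale: 152.460/255 = 0.5979 → 0.598.

0.598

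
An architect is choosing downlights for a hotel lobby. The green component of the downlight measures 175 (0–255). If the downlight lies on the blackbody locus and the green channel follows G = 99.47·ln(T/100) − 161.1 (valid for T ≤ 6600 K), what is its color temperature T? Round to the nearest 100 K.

ln t = (175 + 161.1) / 99.47 = 3.3789.
t = e^3.3789 = 29.339.
T = 100·t = 2934 K → 2900 K to the nearest 100 K.

2900 K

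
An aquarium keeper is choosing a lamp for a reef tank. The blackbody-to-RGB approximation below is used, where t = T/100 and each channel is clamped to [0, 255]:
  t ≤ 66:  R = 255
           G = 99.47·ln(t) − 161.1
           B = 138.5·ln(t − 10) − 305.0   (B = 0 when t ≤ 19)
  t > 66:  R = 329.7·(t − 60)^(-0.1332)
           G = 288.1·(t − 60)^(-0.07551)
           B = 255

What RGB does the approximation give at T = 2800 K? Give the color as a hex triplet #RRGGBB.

t = 2800/100 = 28; the t ≤ 66 branch applies.
R = 255 by definition for t ≤ 66.
G = 99.47·ln 28 − 161.1 = 99.47·3.3322 − 161.1 = 170.354.
B = 138.5·ln(28 − 10) − 305.0 = 138.5·ln 18 − 305.0 = 138.5·2.8904 − 305.0 = 95.316.
Rounded: (255, 170, 95).
In hex: #FFAA5F.

#FFAA5F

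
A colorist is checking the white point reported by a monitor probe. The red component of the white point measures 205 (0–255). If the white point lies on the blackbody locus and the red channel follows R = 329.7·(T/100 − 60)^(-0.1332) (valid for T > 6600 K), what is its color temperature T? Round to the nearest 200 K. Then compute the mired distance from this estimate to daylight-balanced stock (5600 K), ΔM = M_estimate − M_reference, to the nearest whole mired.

(t − 60)^(-0.1332) = 205/329.7 = 0.62178.
t − 60 = 0.62178^(1/-0.1332) = 0.62178^(-7.508) = 35.423, so t = 95.423.
T = 100·t = 9542 K → 9600 K to the nearest 200 K.
M_estimate = 10⁶/9600 = 104.17; M_reference = 10⁶/5600 = 178.57.
ΔM = 104.17 − 178.57 = -74.40 → -74 mireds.

-74 mireds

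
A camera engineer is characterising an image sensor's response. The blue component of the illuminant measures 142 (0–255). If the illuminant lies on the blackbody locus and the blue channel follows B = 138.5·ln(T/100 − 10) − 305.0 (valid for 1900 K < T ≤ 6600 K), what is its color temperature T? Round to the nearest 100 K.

3500 K

ln(t − 10) = (142 + 305.0) / 138.5 = 3.2274.
t − 10 = e^3.2274 = 25.215, so t = 35.215.
T = 100·t = 3521 K → 3500 K to the nearest 100 K.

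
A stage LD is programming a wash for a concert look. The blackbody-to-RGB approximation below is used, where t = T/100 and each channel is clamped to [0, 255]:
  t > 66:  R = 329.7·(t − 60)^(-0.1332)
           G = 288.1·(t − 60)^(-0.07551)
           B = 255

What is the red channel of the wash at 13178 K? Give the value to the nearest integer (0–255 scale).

t = 13178/100 = 131.78; the t > 66 branch applies.
R = 329.7·(131.78 − 60)^(-0.1332) = 329.7·71.78^(-0.1332) = 329.7·0.56595 = 186.595.
Rounded: 187.

187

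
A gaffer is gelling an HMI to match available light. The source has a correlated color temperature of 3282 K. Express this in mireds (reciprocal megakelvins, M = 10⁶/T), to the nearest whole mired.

305 mireds

M = 10⁶ / 3282 = 304.692 → 305 mireds.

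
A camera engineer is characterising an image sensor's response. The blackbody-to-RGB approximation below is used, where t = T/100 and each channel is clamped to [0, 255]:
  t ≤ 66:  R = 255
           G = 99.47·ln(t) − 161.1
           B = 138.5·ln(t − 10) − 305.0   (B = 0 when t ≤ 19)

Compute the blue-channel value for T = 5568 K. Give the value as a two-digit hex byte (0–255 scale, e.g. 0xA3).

t = 5568/100 = 55.68; the t ≤ 66 branch applies.
B = 138.5·ln(55.68 − 10) − 305.0 = 138.5·ln 45.68 − 305.0 = 138.5·3.8217 − 305.0 = 224.300.
Rounded: 224; in hex, 0xE0.

0xE0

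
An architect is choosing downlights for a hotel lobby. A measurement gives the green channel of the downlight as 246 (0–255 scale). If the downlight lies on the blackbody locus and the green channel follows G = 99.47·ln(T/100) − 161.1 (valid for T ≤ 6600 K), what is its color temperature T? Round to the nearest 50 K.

ln t = (246 + 161.1) / 99.47 = 4.0927.
t = e^4.0927 = 59.901.
T = 100·t = 5990 K → 6000 K to the nearest 50 K.

6000 K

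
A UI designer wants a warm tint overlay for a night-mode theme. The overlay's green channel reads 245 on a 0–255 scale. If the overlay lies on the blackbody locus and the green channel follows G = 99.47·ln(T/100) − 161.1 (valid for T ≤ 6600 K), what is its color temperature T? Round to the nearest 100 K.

5900 K

ln t = (245 + 161.1) / 99.47 = 4.0826.
t = e^4.0826 = 59.302.
T = 100·t = 5930 K → 5900 K to the nearest 100 K.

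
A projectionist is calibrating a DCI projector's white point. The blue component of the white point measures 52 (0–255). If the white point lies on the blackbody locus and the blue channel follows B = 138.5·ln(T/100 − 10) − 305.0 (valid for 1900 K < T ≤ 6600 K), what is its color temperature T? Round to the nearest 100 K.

ln(t − 10) = (52 + 305.0) / 138.5 = 2.5776.
t − 10 = e^2.5776 = 13.166, so t = 23.166.
T = 100·t = 2317 K → 2300 K to the nearest 100 K.

2300 K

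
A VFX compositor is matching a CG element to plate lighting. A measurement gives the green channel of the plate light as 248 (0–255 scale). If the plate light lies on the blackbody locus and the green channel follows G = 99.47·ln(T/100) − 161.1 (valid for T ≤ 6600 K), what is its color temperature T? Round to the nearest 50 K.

ln t = (248 + 161.1) / 99.47 = 4.1128.
t = e^4.1128 = 61.117.
T = 100·t = 6112 K → 6100 K to the nearest 50 K.

6100 K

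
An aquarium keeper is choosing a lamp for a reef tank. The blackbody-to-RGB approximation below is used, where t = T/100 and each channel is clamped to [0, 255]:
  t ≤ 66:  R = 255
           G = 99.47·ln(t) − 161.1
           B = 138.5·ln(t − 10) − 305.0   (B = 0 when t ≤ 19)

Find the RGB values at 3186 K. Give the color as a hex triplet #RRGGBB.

t = 3186/100 = 31.86; the t ≤ 66 branch applies.
R = 255 by definition for t ≤ 66.
G = 99.47·ln 31.86 − 161.1 = 99.47·3.4614 − 161.1 = 183.201.
B = 138.5·ln(31.86 − 10) − 305.0 = 138.5·ln 21.86 − 305.0 = 138.5·3.0847 − 305.0 = 122.225.
Rounded: (255, 183, 122).
In hex: #FFB77A.

#FFB77A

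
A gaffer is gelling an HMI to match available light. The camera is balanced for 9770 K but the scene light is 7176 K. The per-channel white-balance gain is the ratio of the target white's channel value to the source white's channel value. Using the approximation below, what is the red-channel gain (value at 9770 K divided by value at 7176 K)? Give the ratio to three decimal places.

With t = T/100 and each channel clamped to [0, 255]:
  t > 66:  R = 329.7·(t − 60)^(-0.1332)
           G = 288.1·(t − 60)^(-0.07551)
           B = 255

At 7176 K (t = 71.76):
  R = 329.7·(71.76 − 60)^(-0.1332) = 329.7·11.76^(-0.1332) = 329.7·0.72015 = 237.433.
At 9770 K (t = 97.7):
  R = 329.7·(97.7 − 60)^(-0.1332) = 329.7·37.7^(-0.1332) = 329.7·0.61664 = 203.306.
Gain = 203.306 / 237.433 = 0.8563 → 0.856.

0.856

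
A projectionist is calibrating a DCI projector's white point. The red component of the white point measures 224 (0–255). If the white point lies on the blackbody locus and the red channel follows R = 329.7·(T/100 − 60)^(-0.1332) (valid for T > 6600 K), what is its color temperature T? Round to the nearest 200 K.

7800 K

(t − 60)^(-0.1332) = 224/329.7 = 0.67941.
t − 60 = 0.67941^(1/-0.1332) = 0.67941^(-7.508) = 18.209, so t = 78.209.
T = 100·t = 7821 K → 7800 K to the nearest 200 K.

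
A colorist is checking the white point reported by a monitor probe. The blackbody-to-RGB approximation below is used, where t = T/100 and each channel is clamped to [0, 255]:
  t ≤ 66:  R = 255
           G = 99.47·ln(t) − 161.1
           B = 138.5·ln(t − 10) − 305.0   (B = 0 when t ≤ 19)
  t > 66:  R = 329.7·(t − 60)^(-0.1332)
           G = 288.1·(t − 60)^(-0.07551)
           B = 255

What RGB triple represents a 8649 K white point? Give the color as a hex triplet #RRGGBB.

#D5E1FF

t = 8649/100 = 86.49; the t > 66 branch applies.
R = 329.7·(86.49 − 60)^(-0.1332) = 329.7·26.49^(-0.1332) = 329.7·0.64632 = 213.091.
G = 288.1·(86.49 − 60)^(-0.07551) = 288.1·26.49^(-0.07551) = 288.1·0.78081 = 224.950.
B = 255 by definition for t > 66.
Rounded: (213, 225, 255).
In hex: #D5E1FF.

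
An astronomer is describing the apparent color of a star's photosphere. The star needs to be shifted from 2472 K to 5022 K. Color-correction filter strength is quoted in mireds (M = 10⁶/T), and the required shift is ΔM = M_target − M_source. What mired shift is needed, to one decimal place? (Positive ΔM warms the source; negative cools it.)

-205.4 mireds

M_source = 10⁶/2472 = 404.531; M_target = 10⁶/5022 = 199.124.
ΔM = 199.124 − 404.531 = -205.407 → -205.4 mireds, a cooling shift.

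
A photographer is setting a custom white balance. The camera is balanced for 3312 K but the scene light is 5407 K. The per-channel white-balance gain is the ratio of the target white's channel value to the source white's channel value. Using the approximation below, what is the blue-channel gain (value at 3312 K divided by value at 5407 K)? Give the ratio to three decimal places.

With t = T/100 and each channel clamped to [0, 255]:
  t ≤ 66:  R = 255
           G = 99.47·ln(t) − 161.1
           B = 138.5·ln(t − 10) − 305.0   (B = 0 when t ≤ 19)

0.593

At 5407 K (t = 54.07):
  B = 138.5·ln(54.07 − 10) − 305.0 = 138.5·ln 44.07 − 305.0 = 138.5·3.7858 − 305.0 = 219.330.
At 3312 K (t = 33.12):
  B = 138.5·ln(33.12 − 10) − 305.0 = 138.5·ln 23.12 − 305.0 = 138.5·3.1407 − 305.0 = 129.987.
Gain = 129.987 / 219.330 = 0.5927 → 0.593.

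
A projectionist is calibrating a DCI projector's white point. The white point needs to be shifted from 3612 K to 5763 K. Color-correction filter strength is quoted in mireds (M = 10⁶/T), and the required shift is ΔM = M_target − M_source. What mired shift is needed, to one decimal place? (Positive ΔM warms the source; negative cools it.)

-103.3 mireds

M_source = 10⁶/3612 = 276.855; M_target = 10⁶/5763 = 173.521.
ΔM = 173.521 − 276.855 = -103.334 → -103.3 mireds, a cooling shift.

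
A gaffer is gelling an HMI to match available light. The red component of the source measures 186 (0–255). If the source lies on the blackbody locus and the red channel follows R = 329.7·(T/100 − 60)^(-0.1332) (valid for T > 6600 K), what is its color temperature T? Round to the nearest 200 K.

13400 K

(t − 60)^(-0.1332) = 186/329.7 = 0.56415.
t − 60 = 0.56415^(1/-0.1332) = 0.56415^(-7.508) = 73.521, so t = 133.521.
T = 100·t = 13352 K → 13400 K to the nearest 200 K.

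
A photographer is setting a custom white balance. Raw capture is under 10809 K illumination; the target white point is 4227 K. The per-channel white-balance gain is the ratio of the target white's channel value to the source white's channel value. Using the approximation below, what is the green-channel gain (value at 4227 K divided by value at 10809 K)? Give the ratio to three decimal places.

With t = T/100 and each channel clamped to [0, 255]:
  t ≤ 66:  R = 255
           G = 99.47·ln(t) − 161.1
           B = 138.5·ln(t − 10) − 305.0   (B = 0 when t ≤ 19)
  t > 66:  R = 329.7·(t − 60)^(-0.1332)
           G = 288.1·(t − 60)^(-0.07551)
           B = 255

At 10809 K (t = 108.09):
  G = 288.1·(108.09 − 60)^(-0.07551) = 288.1·48.09^(-0.07551) = 288.1·0.74643 = 215.046.
At 4227 K (t = 42.27):
  G = 99.47·ln 42.27 − 161.1 = 99.47·3.7441 − 161.1 = 211.323.
Gain = 211.323 / 215.046 = 0.9827 → 0.983.

0.983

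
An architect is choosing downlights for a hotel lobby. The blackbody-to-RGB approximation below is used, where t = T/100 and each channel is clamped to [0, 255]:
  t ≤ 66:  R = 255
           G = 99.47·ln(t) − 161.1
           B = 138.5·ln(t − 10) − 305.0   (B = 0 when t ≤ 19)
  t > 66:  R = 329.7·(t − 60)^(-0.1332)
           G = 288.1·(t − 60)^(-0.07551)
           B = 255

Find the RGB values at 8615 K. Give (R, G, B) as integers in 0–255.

t = 8615/100 = 86.15; the t > 66 branch applies.
R = 329.7·(86.15 − 60)^(-0.1332) = 329.7·26.15^(-0.1332) = 329.7·0.64743 = 213.458.
G = 288.1·(86.15 − 60)^(-0.07551) = 288.1·26.15^(-0.07551) = 288.1·0.78157 = 225.170.
B = 255 by definition for t > 66.
Rounded: (213, 225, 255).

(213, 225, 255)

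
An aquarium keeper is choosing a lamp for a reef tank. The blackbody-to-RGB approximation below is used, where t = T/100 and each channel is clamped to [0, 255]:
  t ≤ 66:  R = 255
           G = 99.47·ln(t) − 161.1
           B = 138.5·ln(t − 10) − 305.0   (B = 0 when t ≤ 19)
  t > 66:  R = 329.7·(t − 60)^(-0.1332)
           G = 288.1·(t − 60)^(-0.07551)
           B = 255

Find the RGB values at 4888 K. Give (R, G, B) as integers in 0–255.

(255, 226, 202)

t = 4888/100 = 48.88; the t ≤ 66 branch applies.
R = 255 by definition for t ≤ 66.
G = 99.47·ln 48.88 − 161.1 = 99.47·3.8894 − 161.1 = 225.775.
B = 138.5·ln(48.88 − 10) − 305.0 = 138.5·ln 38.88 − 305.0 = 138.5·3.6605 − 305.0 = 201.976.
Rounded: (255, 226, 202).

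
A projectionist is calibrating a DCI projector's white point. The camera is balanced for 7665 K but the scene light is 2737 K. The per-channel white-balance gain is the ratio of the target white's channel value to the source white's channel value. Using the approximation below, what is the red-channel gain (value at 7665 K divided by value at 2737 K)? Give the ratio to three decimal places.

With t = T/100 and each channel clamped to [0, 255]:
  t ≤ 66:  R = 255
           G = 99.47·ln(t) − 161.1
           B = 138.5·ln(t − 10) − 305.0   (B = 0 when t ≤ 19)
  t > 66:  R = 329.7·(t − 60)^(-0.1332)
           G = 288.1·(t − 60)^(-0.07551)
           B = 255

0.889

At 2737 K (t = 27.37):
  R = 255 by definition for t ≤ 66.
At 7665 K (t = 76.65):
  R = 329.7·(76.65 − 60)^(-0.1332) = 329.7·16.65^(-0.1332) = 329.7·0.68756 = 226.687.
Gain = 226.687 / 255.000 = 0.8890 → 0.889.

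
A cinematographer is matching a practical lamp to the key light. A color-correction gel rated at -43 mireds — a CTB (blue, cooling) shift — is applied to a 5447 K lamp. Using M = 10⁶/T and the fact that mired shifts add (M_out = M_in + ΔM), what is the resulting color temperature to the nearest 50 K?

7100 K

M_in = 10⁶/5447 = 183.59 mireds.
M_out = 183.59 + (-43) = 140.59 mireds.
T_out = 10⁶/140.59 = 7113.0 K → 7100 K.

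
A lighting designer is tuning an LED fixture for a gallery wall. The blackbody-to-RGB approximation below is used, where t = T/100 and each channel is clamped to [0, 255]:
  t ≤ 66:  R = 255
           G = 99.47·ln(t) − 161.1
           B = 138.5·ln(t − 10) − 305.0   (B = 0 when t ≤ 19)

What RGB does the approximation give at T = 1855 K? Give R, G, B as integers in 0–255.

t = 1855/100 = 18.55; the t ≤ 66 branch applies.
R = 255 by definition for t ≤ 66.
G = 99.47·ln 18.55 − 161.1 = 99.47·2.9205 − 161.1 = 129.399.
t = 18.55 ≤ 19, so B = 0.
Rounded: (255, 129, 0).

R=255, G=129, B=0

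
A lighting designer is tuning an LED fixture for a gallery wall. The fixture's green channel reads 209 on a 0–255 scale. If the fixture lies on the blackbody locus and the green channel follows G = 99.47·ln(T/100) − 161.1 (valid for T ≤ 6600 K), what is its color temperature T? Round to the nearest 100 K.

4100 K

ln t = (209 + 161.1) / 99.47 = 3.7207.
t = e^3.7207 = 41.294.
T = 100·t = 4129 K → 4100 K to the nearest 100 K.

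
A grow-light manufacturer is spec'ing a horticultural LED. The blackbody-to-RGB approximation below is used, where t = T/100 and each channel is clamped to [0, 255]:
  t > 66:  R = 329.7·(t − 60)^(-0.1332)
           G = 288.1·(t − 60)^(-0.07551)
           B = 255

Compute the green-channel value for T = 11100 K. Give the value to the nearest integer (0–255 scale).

214

t = 11100/100 = 111; the t > 66 branch applies.
G = 288.1·(111 − 60)^(-0.07551) = 288.1·51^(-0.07551) = 288.1·0.74312 = 214.094.
Rounded: 214.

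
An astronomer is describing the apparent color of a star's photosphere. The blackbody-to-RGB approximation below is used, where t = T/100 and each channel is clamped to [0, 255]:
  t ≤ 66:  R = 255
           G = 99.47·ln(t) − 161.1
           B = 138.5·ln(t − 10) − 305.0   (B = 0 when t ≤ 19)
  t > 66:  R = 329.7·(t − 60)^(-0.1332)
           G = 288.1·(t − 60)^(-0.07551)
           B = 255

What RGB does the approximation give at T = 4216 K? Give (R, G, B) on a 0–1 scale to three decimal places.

t = 4216/100 = 42.16; the t ≤ 66 branch applies.
R = 255 by definition for t ≤ 66.
G = 99.47·ln 42.16 − 161.1 = 99.47·3.7415 − 161.1 = 211.064.
B = 138.5·ln(42.16 − 10) − 305.0 = 138.5·ln 32.16 − 305.0 = 138.5·3.4707 − 305.0 = 175.695.
Dividing each by 255: (1.0000, 0.8277, 0.6890) → (1.000, 0.828, 0.689).

(1.000, 0.828, 0.689)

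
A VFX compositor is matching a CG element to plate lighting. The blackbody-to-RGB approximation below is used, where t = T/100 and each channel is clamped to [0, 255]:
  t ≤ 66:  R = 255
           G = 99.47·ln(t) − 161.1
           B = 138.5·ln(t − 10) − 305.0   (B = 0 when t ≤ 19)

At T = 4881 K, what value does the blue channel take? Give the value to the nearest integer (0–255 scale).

202

t = 4881/100 = 48.81; the t ≤ 66 branch applies.
B = 138.5·ln(48.81 − 10) − 305.0 = 138.5·ln 38.81 − 305.0 = 138.5·3.6587 − 305.0 = 201.727.
Rounded: 202.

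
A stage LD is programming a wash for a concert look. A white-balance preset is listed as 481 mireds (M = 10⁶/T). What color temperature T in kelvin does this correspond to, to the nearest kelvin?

2079 K

T = 10⁶ / 481 = 2079.00 K → 2079 K.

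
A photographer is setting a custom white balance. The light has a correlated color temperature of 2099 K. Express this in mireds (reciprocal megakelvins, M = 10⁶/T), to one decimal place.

476.4 mireds

M = 10⁶ / 2099 = 476.417 → 476.4 mireds.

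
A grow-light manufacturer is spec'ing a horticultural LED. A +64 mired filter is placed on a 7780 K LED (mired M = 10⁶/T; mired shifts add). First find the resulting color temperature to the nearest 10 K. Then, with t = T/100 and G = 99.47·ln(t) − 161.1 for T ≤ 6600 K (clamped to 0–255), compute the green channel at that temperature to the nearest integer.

M_in = 10⁶/7780 = 128.53; M_out = 128.53 + (+64) = 192.53.
T_out = 10⁶/192.53 = 5193.9 K → 5190 K; t = 51.9.
G = 99.47·ln 51.9 − 161.1 = 99.47·3.9493 − 161.1 = 231.739.
Rounded: 232.

232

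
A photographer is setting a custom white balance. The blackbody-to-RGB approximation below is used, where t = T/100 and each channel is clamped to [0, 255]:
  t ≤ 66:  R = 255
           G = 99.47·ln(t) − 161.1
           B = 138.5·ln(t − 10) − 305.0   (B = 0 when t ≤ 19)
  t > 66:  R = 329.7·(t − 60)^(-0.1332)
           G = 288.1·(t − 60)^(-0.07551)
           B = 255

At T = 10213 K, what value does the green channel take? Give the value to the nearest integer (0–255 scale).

t = 10213/100 = 102.13; the t > 66 branch applies.
G = 288.1·(102.13 − 60)^(-0.07551) = 288.1·42.13^(-0.07551) = 288.1·0.75392 = 217.205.
Rounded: 217.

217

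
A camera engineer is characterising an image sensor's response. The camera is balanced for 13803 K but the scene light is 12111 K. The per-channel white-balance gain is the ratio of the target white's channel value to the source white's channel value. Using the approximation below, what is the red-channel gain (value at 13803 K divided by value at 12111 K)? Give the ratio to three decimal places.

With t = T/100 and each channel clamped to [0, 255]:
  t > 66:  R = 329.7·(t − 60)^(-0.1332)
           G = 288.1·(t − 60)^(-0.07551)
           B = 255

At 12111 K (t = 121.11):
  R = 329.7·(121.11 − 60)^(-0.1332) = 329.7·61.11^(-0.1332) = 329.7·0.57822 = 190.638.
At 13803 K (t = 138.03):
  R = 329.7·(138.03 − 60)^(-0.1332) = 329.7·78.03^(-0.1332) = 329.7·0.55969 = 184.531.
Gain = 184.531 / 190.638 = 0.9680 → 0.968.

0.968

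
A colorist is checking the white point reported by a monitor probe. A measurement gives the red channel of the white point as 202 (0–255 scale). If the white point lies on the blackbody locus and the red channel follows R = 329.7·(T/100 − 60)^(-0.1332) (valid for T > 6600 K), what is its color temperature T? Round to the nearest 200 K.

10000 K

(t − 60)^(-0.1332) = 202/329.7 = 0.61268.
t − 60 = 0.61268^(1/-0.1332) = 0.61268^(-7.508) = 39.569, so t = 99.569.
T = 100·t = 9957 K → 10000 K to the nearest 200 K.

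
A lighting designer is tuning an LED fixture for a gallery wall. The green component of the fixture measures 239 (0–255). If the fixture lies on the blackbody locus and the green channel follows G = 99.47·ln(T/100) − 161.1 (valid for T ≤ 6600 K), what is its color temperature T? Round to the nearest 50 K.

5600 K

ln t = (239 + 161.1) / 99.47 = 4.0223.
t = e^4.0223 = 55.830.
T = 100·t = 5583 K → 5600 K to the nearest 50 K.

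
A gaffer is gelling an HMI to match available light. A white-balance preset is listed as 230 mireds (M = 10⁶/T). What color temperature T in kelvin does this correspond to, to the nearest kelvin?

T = 10⁶ / 230 = 4347.83 K → 4348 K.

4348 K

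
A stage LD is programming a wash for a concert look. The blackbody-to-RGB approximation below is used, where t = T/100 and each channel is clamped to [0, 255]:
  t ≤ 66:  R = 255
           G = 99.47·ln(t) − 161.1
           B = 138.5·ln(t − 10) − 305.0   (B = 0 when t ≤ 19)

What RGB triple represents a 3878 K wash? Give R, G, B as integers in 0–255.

R=255, G=203, B=160

t = 3878/100 = 38.78; the t ≤ 66 branch applies.
R = 255 by definition for t ≤ 66.
G = 99.47·ln 38.78 − 161.1 = 99.47·3.6579 − 161.1 = 202.752.
B = 138.5·ln(38.78 − 10) − 305.0 = 138.5·ln 28.78 − 305.0 = 138.5·3.3597 − 305.0 = 160.316.
Rounded: (255, 203, 160).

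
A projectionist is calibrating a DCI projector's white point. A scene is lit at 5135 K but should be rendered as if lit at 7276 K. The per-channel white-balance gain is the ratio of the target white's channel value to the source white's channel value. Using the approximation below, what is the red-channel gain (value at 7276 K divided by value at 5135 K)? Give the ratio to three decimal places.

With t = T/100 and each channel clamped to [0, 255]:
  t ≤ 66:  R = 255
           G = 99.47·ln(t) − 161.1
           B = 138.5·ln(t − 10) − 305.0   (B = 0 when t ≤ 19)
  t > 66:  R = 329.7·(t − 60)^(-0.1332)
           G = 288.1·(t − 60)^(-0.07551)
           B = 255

0.921

At 5135 K (t = 51.35):
  R = 255 by definition for t ≤ 66.
At 7276 K (t = 72.76):
  R = 329.7·(72.76 − 60)^(-0.1332) = 329.7·12.76^(-0.1332) = 329.7·0.71236 = 234.866.
Gain = 234.866 / 255.000 = 0.9210 → 0.921.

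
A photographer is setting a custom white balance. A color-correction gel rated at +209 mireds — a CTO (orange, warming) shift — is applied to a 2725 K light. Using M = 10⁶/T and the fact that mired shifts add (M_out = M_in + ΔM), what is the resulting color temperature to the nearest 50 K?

1750 K

M_in = 10⁶/2725 = 366.97 mireds.
M_out = 366.97 + (+209) = 575.97 mireds.
T_out = 10⁶/575.97 = 1736.2 K → 1750 K.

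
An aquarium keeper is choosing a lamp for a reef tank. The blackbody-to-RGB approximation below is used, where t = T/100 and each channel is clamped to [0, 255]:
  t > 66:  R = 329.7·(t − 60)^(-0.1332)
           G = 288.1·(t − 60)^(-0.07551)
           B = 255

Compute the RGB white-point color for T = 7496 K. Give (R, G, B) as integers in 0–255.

(230, 235, 255)

t = 7496/100 = 74.96; the t > 66 branch applies.
R = 329.7·(74.96 − 60)^(-0.1332) = 329.7·14.96^(-0.1332) = 329.7·0.69743 = 229.942.
G = 288.1·(74.96 − 60)^(-0.07551) = 288.1·14.96^(-0.07551) = 288.1·0.81523 = 234.868.
B = 255 by definition for t > 66.
Rounded: (230, 235, 255).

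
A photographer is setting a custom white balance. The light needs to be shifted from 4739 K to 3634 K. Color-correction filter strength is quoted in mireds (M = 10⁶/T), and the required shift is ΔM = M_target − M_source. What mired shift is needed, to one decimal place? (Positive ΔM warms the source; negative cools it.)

+64.2 mireds

M_source = 10⁶/4739 = 211.015; M_target = 10⁶/3634 = 275.179.
ΔM = 275.179 − 211.015 = 64.164 → +64.2 mireds, a warming shift.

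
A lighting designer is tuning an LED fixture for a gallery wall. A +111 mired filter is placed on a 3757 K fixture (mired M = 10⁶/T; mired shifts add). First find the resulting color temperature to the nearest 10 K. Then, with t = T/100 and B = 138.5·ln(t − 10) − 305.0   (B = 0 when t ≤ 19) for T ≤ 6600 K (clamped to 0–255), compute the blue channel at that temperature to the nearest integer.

M_in = 10⁶/3757 = 266.17; M_out = 266.17 + (+111) = 377.17.
T_out = 10⁶/377.17 = 2651.3 K → 2650 K; t = 26.5.
B = 138.5·ln(26.5 − 10) − 305.0 = 138.5·ln 16.5 − 305.0 = 138.5·2.8034 − 305.0 = 83.265.
Rounded: 83.

83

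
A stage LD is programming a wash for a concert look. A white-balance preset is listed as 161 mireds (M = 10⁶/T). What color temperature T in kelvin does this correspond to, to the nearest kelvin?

6211 K

T = 10⁶ / 161 = 6211.18 K → 6211 K.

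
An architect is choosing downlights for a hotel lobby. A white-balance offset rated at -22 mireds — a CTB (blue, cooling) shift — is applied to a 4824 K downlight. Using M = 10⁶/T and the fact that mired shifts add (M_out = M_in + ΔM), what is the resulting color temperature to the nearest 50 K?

M_in = 10⁶/4824 = 207.30 mireds.
M_out = 207.30 + (-22) = 185.30 mireds.
T_out = 10⁶/185.30 = 5396.7 K → 5400 K.

5400 K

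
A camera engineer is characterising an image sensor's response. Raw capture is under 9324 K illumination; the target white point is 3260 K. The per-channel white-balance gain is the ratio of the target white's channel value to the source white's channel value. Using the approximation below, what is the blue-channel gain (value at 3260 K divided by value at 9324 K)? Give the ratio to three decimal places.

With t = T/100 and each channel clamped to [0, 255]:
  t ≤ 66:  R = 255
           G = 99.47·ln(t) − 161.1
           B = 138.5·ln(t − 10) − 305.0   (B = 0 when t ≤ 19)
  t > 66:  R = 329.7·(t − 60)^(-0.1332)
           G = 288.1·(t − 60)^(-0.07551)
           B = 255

0.497

At 9324 K (t = 93.24):
  B = 255 by definition for t > 66.
At 3260 K (t = 32.6):
  B = 138.5·ln(32.6 − 10) − 305.0 = 138.5·ln 22.6 − 305.0 = 138.5·3.1179 − 305.0 = 126.836.
Gain = 126.836 / 255.000 = 0.4974 → 0.497.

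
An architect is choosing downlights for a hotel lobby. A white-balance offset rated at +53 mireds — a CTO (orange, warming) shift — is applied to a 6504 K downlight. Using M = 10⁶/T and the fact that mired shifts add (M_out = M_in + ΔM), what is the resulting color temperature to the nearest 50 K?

4850 K

M_in = 10⁶/6504 = 153.75 mireds.
M_out = 153.75 + (+53) = 206.75 mireds.
T_out = 10⁶/206.75 = 4836.7 K → 4850 K.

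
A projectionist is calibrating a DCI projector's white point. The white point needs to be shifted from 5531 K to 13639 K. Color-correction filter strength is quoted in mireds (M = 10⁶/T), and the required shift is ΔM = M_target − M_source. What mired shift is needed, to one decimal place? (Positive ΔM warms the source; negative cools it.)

M_source = 10⁶/5531 = 180.799; M_target = 10⁶/13639 = 73.319.
ΔM = 73.319 − 180.799 = -107.480 → -107.5 mireds, a cooling shift.

-107.5 mireds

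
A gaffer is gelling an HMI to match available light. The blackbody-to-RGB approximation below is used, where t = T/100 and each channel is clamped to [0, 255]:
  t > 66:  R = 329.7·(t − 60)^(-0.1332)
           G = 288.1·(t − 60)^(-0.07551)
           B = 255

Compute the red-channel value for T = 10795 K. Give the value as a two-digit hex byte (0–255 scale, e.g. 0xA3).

0xC5

t = 10795/100 = 107.95; the t > 66 branch applies.
R = 329.7·(107.95 − 60)^(-0.1332) = 329.7·47.95^(-0.1332) = 329.7·0.59720 = 196.896.
Rounded: 197; in hex, 0xC5.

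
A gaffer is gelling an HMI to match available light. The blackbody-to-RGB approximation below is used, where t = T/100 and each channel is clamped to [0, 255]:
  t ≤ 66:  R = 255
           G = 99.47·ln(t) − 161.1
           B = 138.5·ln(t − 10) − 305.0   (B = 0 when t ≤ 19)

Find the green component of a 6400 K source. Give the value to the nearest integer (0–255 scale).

t = 6400/100 = 64; the t ≤ 66 branch applies.
G = 99.47·ln 64 − 161.1 = 99.47·4.1589 − 161.1 = 252.584.
Rounded: 253.

253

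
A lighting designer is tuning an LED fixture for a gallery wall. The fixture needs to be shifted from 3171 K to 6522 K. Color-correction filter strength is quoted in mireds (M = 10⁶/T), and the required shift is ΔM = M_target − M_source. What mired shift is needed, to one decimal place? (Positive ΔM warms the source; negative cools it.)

M_source = 10⁶/3171 = 315.358; M_target = 10⁶/6522 = 153.327.
ΔM = 153.327 − 315.358 = -162.031 → -162.0 mireds, a cooling shift.

-162.0 mireds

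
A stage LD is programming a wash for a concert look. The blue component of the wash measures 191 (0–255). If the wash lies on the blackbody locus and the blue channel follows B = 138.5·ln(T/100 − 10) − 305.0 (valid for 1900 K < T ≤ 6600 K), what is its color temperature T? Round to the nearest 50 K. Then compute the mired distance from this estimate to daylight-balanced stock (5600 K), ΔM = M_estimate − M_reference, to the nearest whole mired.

ln(t − 10) = (191 + 305.0) / 138.5 = 3.5812.
t − 10 = e^3.5812 = 35.918, so t = 45.918.
T = 100·t = 4592 K → 4600 K to the nearest 50 K.
M_estimate = 10⁶/4600 = 217.39; M_reference = 10⁶/5600 = 178.57.
ΔM = 217.39 − 178.57 = 38.82 → +39 mireds.

+39 mireds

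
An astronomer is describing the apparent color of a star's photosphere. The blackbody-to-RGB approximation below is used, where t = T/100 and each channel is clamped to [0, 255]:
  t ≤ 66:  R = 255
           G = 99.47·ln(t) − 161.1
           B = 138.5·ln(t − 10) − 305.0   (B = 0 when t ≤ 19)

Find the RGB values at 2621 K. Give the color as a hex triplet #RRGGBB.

t = 2621/100 = 26.21; the t ≤ 66 branch applies.
R = 255 by definition for t ≤ 66.
G = 99.47·ln 26.21 − 161.1 = 99.47·3.2661 − 161.1 = 163.783.
B = 138.5·ln(26.21 − 10) − 305.0 = 138.5·ln 16.21 − 305.0 = 138.5·2.7856 − 305.0 = 80.810.
Rounded: (255, 164, 81).
In hex: #FFA451.

#FFA451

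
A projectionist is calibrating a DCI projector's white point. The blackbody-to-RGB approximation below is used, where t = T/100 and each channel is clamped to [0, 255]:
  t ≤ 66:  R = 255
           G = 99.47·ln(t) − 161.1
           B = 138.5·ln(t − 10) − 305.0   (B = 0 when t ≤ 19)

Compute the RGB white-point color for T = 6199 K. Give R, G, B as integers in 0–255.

R=255, G=249, B=242

t = 6199/100 = 61.99; the t ≤ 66 branch applies.
R = 255 by definition for t ≤ 66.
G = 99.47·ln 61.99 − 161.1 = 99.47·4.1270 − 161.1 = 249.410.
B = 138.5·ln(61.99 − 10) − 305.0 = 138.5·ln 51.99 − 305.0 = 138.5·3.9511 − 305.0 = 242.221.
Rounded: (255, 249, 242).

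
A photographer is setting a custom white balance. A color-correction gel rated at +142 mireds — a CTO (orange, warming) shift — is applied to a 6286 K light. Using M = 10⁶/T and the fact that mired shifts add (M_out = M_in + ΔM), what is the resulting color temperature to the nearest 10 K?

M_in = 10⁶/6286 = 159.08 mireds.
M_out = 159.08 + (+142) = 301.08 mireds.
T_out = 10⁶/301.08 = 3321.3 K → 3320 K.

3320 K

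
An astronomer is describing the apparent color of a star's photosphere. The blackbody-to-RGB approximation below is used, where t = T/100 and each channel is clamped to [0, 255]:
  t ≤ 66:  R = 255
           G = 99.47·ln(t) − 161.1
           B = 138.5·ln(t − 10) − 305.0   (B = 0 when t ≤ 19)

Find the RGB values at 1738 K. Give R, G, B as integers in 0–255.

t = 1738/100 = 17.38; the t ≤ 66 branch applies.
R = 255 by definition for t ≤ 66.
G = 99.47·ln 17.38 − 161.1 = 99.47·2.8553 − 161.1 = 122.919.
t = 17.38 ≤ 19, so B = 0.
Rounded: (255, 123, 0).

R=255, G=123, B=0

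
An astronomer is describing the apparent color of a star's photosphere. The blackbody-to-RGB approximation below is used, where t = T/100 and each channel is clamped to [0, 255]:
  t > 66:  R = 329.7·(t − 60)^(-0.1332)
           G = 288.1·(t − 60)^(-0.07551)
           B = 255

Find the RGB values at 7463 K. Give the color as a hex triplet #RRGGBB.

#E7EBFF

t = 7463/100 = 74.63; the t > 66 branch applies.
R = 329.7·(74.63 − 60)^(-0.1332) = 329.7·14.63^(-0.1332) = 329.7·0.69950 = 230.626.
G = 288.1·(74.63 − 60)^(-0.07551) = 288.1·14.63^(-0.07551) = 288.1·0.81661 = 235.264.
B = 255 by definition for t > 66.
Rounded: (231, 235, 255).
In hex: #E7EBFF.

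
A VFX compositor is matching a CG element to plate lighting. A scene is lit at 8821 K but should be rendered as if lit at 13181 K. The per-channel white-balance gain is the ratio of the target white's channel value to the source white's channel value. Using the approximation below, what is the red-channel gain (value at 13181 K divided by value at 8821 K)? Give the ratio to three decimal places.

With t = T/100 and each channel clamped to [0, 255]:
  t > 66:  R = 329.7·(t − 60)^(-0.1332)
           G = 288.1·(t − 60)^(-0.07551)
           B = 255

0.883

At 8821 K (t = 88.21):
  R = 329.7·(88.21 − 60)^(-0.1332) = 329.7·28.21^(-0.1332) = 329.7·0.64092 = 211.313.
At 13181 K (t = 131.81):
  R = 329.7·(131.81 − 60)^(-0.1332) = 329.7·71.81^(-0.1332) = 329.7·0.56592 = 186.584.
Gain = 186.584 / 211.313 = 0.8830 → 0.883.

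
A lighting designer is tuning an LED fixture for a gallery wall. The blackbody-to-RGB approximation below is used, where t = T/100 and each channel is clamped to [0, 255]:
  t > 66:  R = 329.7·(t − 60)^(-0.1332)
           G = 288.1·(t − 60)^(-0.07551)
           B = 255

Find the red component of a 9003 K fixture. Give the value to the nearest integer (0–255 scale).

t = 9003/100 = 90.03; the t > 66 branch applies.
R = 329.7·(90.03 − 60)^(-0.1332) = 329.7·30.03^(-0.1332) = 329.7·0.63561 = 209.560.
Rounded: 210.

210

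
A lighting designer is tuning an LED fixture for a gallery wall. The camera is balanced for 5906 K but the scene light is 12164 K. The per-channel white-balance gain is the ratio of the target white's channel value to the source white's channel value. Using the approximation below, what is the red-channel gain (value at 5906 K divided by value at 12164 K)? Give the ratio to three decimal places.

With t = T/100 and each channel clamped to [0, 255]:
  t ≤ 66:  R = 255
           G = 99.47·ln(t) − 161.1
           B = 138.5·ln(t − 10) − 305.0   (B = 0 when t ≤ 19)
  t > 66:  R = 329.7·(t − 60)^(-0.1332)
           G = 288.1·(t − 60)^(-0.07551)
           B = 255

1.339

At 12164 K (t = 121.64):
  R = 329.7·(121.64 − 60)^(-0.1332) = 329.7·61.64^(-0.1332) = 329.7·0.57755 = 190.419.
At 5906 K (t = 59.06):
  R = 255 by definition for t ≤ 66.
Gain = 255.000 / 190.419 = 1.3392 → 1.339.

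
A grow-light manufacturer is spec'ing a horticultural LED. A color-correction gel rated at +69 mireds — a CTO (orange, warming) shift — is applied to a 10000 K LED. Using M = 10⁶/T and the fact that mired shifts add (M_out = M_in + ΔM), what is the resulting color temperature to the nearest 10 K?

5920 K

M_in = 10⁶/10000 = 100.00 mireds.
M_out = 100.00 + (+69) = 169.00 mireds.
T_out = 10⁶/169.00 = 5917.2 K → 5920 K.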